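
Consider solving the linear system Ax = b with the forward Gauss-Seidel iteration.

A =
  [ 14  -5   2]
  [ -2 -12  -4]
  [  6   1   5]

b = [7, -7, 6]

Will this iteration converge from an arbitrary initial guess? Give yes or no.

Let D = diag(14, -12, 5); L, U the strict triangles.
Gauss-Seidel: T = -(D+L)⁻¹U, row 0 first, T[0,2] = -(2)/(14) = -0.1429; later rows by forward substitution.
  T[0,:] = [+0.0000  +0.3571  -0.1429]
  T[1,:] = [+0.0000  -0.0595  -0.3095]
  T[2,:] = [+0.0000  -0.4167  +0.2333]
moduli |λ_i(T)| = 0.4747, 0.3009, 0.0000.
ρ = 0.4747; 0.4747 < 1: convergent.

yes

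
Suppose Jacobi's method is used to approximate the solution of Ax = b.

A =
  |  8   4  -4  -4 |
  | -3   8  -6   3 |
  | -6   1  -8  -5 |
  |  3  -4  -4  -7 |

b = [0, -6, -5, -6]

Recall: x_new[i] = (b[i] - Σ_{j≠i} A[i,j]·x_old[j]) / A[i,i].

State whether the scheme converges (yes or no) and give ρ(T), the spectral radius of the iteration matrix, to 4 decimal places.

Let D = diag(8, 8, -8, -7); L, U the strict triangles.
Jacobi T = -D⁻¹(L+U): T[3,1] = -(-4)/(-7) = -0.5714; T[3,3] = 0.
  T[0,:] = [+0.0000, -0.5000, +0.5000, +0.5000]
  T[1,:] = [+0.3750, +0.0000, +0.7500, -0.3750]
  T[2,:] = [-0.7500, +0.1250, +0.0000, -0.6250]
  T[3,:] = [+0.4286, -0.5714, -0.5714, +0.0000]
|eigenvalues of T|: 1.1355, 0.8141, 0.8141, 0.6807.
ρ = 1.1355; 1.1355 > 1, so it fails to converge.

no, ρ = 1.1355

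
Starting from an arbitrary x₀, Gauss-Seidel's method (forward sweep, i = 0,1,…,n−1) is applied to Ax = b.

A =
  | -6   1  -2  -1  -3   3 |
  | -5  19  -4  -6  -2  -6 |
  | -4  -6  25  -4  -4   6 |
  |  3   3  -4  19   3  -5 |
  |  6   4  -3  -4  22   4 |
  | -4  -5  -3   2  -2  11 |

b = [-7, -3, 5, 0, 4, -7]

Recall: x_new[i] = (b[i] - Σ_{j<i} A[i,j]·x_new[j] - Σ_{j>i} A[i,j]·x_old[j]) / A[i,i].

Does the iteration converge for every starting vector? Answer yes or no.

yes

Split A = D + L + U, D = diag(-6, 19, 25, 19, 22, 11).
Gauss-Seidel: T = -(D+L)⁻¹U, row 0 first, T[0,4] = -(-3)/(-6) = -0.5000; later rows by forward substitution.
  T[0,:] = [+0.0000  +0.1667  -0.3333  -0.1667  -0.5000  +0.5000]
  T[1,:] = [+0.0000  +0.0439  +0.1228  +0.2719  -0.0263  +0.4474]
  T[2,:] = [+0.0000  +0.0372  -0.0239  +0.1986  +0.0737  -0.0526]
  T[3,:] = [+0.0000  -0.0254  +0.0282  +0.0252  -0.0593  +0.1025]
  T[4,:] = [+0.0000  -0.0530  +0.0705  +0.0277  +0.1404  -0.3881]
  T[5,:] = [+0.0000  +0.0857  -0.0642  +0.1176  -0.1374  +0.2816]
moduli |λ_i(T)| = 0.5537, 0.1703, 0.1095, 0.1095, 0.0518, 0.0000.
ρ = 0.5537; 0.5537 < 1 ⇒ converges.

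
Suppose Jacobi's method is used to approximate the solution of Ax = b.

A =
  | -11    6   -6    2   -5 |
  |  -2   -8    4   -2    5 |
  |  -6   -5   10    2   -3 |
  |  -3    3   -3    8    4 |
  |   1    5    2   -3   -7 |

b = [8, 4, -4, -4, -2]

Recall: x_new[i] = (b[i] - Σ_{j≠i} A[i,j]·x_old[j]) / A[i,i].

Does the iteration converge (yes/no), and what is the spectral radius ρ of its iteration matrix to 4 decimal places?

A = D + L + U where D = diag(-11, -8, 10, 8, -7).
Jacobi: T = -D⁻¹(L+U), T[3,2] = -(-3)/(8) = +0.3750; T[3,3] = 0.
  T[0,:] = [+0.0000 +0.5455 -0.5455 +0.1818 -0.4545]
  T[1,:] = [-0.2500 +0.0000 +0.5000 -0.2500 +0.6250]
  T[2,:] = [+0.6000 +0.5000 +0.0000 -0.2000 +0.3000]
  T[3,:] = [+0.3750 -0.3750 +0.3750 +0.0000 -0.5000]
  T[4,:] = [+0.1429 +0.7143 +0.2857 -0.4286 +0.0000]
|eigenvalues of T|: 1.1589, 0.7371, 0.7371, 0.5674, 0.1263.
ρ(T) = max|λ| = 1.1589; 1.1589 > 1, so it fails to converge.

no, ρ = 1.1589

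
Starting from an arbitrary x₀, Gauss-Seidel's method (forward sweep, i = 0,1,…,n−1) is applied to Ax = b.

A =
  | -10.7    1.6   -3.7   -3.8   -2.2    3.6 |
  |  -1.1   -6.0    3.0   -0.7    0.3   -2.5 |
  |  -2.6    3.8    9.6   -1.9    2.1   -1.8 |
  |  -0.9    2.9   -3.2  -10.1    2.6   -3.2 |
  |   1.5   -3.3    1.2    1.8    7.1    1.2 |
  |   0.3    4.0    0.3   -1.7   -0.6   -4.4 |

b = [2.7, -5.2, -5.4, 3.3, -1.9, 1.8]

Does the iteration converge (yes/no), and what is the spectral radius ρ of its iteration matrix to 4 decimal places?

Split A = D + L + U, D = diag(-10.7, -6, 9.6, -10.1, 7.1, -4.4).
T_GS = -(D+L)⁻¹U: row 0 first, T[0,3] = -(-3.8)/(-10.7) = -0.3551; later rows by forward substitution.
  T[0,:] = [+0.0000, +0.1495, -0.3458, -0.3551, -0.2056, +0.3364]
  T[1,:] = [+0.0000, -0.0274, +0.5634, -0.0516, +0.0877, -0.4783]
  T[2,:] = [+0.0000, +0.0513, -0.3167, +0.1221, -0.3091, +0.4680]
  T[3,:] = [+0.0000, -0.0375, +0.2929, -0.0219, +0.3989, -0.6324]
  T[4,:] = [+0.0000, -0.0435, +0.3142, +0.0360, +0.0353, -0.3812]
  T[5,:] = [+0.0000, +0.0092, +0.3110, -0.0592, -0.1143, -0.0837]
|eigenvalues of T|: 0.5949, 0.3373, 0.2049, 0.0647, 0.0165, 0.0000.
spectral radius ρ = 0.5949; 0.5949 < 1 ⇒ converges.

yes, ρ = 0.5949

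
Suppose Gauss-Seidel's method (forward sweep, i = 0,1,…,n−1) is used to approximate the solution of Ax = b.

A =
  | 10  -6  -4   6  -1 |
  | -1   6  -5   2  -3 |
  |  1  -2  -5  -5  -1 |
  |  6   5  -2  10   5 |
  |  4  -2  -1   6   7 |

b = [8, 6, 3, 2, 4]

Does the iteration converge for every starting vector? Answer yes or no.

no

Diagonal D = diag(10, 6, -5, 10, 7); L, U strict lower/upper.
Gauss-Seidel: T = -(D+L)⁻¹U, row 0 first, T[0,2] = -(-4)/(10) = +0.4000; later rows by forward substitution.
  T[0,:] = [+0.0000  +0.6000  +0.4000  -0.6000  +0.1000]
  T[1,:] = [+0.0000  +0.1000  +0.9000  -0.4333  +0.5167]
  T[2,:] = [+0.0000  +0.0800  -0.2800  -0.9467  -0.3867]
  T[3,:] = [+0.0000  -0.3940  -0.7460  +0.3873  -0.8957]
  T[4,:] = [+0.0000  +0.0349  +0.6280  -0.2482  +0.8030]
|λ(T)| sorted: 1.5885, 0.5494, 0.5494, 0.2979, 0.0000.
ρ = 1.5885; 1.5885 > 1: divergent.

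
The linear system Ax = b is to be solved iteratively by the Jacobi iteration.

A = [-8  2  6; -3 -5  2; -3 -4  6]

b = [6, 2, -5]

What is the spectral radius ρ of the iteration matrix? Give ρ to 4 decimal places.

Split A = D + L + U, D = diag(-8, -5, 6).
Jacobi T = -D⁻¹(L+U): T[1,0] = -(-3)/(-5) = -0.6000; T[1,1] = 0.
  T[0,:] = [+0.0000, +0.2500, +0.7500]
  T[1,:] = [-0.6000, +0.0000, +0.4000]
  T[2,:] = [+0.5000, +0.6667, +0.0000]
moduli |λ_i(T)| = 0.8807, 0.5328, 0.5328.
ρ = 0.8807; 0.8807 < 1, so it converges for any x₀.

0.8807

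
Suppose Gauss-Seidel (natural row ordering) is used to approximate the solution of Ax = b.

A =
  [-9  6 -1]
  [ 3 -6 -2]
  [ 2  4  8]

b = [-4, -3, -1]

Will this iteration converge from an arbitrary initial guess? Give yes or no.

Diagonal D = diag(-9, -6, 8); L, U strict lower/upper.
GS T = -(D+L)⁻¹U: row 0 first, T[0,2] = -(-1)/(-9) = -0.1111; later rows by forward substitution.
  T[0,:] = [+0.0000  +0.6667  -0.1111]
  T[1,:] = [+0.0000  +0.3333  -0.3889]
  T[2,:] = [+0.0000  -0.3333  +0.2222]
eigenvalue magnitudes: 0.6421, 0.0865, 0.0000.
ρ = 0.6421; 0.6421 < 1, so it converges for any x₀.

yes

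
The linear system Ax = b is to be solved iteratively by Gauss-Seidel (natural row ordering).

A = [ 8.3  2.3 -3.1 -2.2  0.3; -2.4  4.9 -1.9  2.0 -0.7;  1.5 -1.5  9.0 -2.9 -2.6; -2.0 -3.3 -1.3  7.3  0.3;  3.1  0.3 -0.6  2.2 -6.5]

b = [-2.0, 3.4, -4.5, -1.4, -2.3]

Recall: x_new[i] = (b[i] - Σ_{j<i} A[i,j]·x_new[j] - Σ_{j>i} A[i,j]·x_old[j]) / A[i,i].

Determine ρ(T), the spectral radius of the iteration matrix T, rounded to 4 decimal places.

Write A = D+L+U with D = diag(8.3, 4.9, 9, 7.3, -6.5).
GS T = -(D+L)⁻¹U: row 0 first, T[0,3] = -(-2.2)/(8.3) = +0.2651; later rows by forward substitution.
  T[0,:] = [+0.0000  -0.2771  +0.3735  +0.2651  -0.0361]
  T[1,:] = [+0.0000  -0.1357  +0.5707  -0.2783  +0.1252]
  T[2,:] = [+0.0000  +0.0236  +0.0329  +0.2317  +0.3158]
  T[3,:] = [+0.0000  -0.1331  +0.3662  -0.0120  +0.0618]
  T[4,:] = [+0.0000  -0.1856  +0.3254  +0.0881  -0.0197]
|λ(T)| sorted: 0.5567, 0.3951, 0.0555, 0.0555, 0.0000.
ρ = 0.5567; 0.5567 < 1, so it converges for any x₀.

0.5567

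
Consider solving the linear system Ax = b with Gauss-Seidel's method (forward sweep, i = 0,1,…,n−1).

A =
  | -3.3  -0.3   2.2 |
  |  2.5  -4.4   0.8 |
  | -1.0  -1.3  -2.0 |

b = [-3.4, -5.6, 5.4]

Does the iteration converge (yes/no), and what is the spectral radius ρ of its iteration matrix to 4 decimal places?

yes, ρ = 0.7603

Diagonal D = diag(-3.3, -4.4, -2); L, U strict lower/upper.
Gauss-Seidel: T = -(D+L)⁻¹U, row 0 first, T[0,2] = -(2.2)/(-3.3) = +0.6667; later rows by forward substitution.
  T[0,:] = [+0.0000  -0.0909  +0.6667]
  T[1,:] = [+0.0000  -0.0517  +0.5606]
  T[2,:] = [+0.0000  +0.0790  -0.6977]
|roots of det(T-λI)|: 0.7603, 0.0109, 0.0000.
spectral radius ρ = 0.7603; 0.7603 < 1 ⇒ converges.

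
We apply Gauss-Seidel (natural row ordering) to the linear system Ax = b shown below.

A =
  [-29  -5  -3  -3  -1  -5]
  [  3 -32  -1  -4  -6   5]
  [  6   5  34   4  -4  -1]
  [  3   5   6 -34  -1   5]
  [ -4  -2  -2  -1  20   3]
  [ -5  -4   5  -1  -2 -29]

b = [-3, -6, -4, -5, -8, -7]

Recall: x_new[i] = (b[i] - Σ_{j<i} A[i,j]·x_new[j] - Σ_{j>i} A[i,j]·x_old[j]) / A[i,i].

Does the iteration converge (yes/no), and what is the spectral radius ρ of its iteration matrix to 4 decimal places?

Diagonal D = diag(-29, -32, 34, -34, 20, -29); L, U strict lower/upper.
GS T = -(D+L)⁻¹U: row 0 first, T[0,3] = -(-3)/(-29) = -0.1034; later rows by forward substitution.
  T[0,:] = [+0.0000  -0.1724  -0.1034  -0.1034  -0.0345  -0.1724]
  T[1,:] = [+0.0000  -0.0162  -0.0409  -0.1347  -0.1907  +0.1401]
  T[2,:] = [+0.0000  +0.0328  +0.0243  -0.0796  +0.1518  +0.0392]
  T[3,:] = [+0.0000  -0.0118  -0.0109  -0.0430  -0.0337  +0.1594]
  T[4,:] = [+0.0000  -0.0334  -0.0229  -0.0443  -0.0125  -0.1586]
  T[5,:] = [+0.0000  +0.0403  +0.0296  +0.0272  +0.0604  +0.0226]
|eigenvalues of T|: 0.1597, 0.0944, 0.0944, 0.0692, 0.0049, 0.0000.
ρ(T) = max|λ| = 0.1597; 0.1597 < 1, so it converges for any x₀.

yes, ρ = 0.1597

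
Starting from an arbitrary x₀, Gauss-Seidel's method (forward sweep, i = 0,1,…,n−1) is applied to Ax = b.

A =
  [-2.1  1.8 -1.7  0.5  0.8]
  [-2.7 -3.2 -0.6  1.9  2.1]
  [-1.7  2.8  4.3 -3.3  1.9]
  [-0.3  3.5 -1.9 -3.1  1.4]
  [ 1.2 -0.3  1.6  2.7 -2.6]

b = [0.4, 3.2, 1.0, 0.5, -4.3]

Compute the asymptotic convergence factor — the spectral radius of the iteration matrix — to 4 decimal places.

Let D = diag(-2.1, -3.2, 4.3, -3.1, -2.6); L, U the strict triangles.
Gauss-Seidel: T = -(D+L)⁻¹U, row 0 first, T[0,2] = -(-1.7)/(-2.1) = -0.8095; later rows by forward substitution.
  T[0,:] = [+0.0000, +0.8571, -0.8095, +0.2381, +0.3810]
  T[1,:] = [+0.0000, -0.7232, +0.4955, +0.3929, +0.3348]
  T[2,:] = [+0.0000, +0.8098, -0.6427, +0.6058, -0.5093]
  T[3,:] = [+0.0000, -1.3958, +1.0317, +0.0492, +1.1049]
  T[4,:] = [+0.0000, -0.4721, +0.2451, +0.4885, +0.9712]
|λ(T)| sorted: 1.4073, 1.1535, 0.1798, 0.0881, 0.0000.
ρ = 1.4073; 1.4073 > 1 ⇒ diverges.

1.4073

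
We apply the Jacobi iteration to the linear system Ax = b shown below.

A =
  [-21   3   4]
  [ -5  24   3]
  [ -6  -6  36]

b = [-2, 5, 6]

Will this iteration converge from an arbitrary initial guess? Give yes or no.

yes

Let D = diag(-21, 24, 36); L, U the strict triangles.
Jacobi T = -D⁻¹(L+U): T[0,1] = -(3)/(-21) = +0.1429; T[0,0] = 0.
  T[0,:] = [+0.0000, +0.1429, +0.1905]
  T[1,:] = [+0.2083, +0.0000, -0.1250]
  T[2,:] = [+0.1667, +0.1667, +0.0000]
|λ(T)| sorted: 0.2367, 0.1240, 0.1240.
ρ(T) = max|λ| = 0.2367; 0.2367 < 1: convergent.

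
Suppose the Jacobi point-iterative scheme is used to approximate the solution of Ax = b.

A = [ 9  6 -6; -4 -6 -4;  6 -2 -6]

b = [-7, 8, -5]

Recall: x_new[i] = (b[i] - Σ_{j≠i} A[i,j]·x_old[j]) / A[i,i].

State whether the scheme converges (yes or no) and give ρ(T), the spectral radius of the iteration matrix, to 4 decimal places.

A = D + L + U where D = diag(9, -6, -6).
Jacobi: T = -D⁻¹(L+U), T[0,1] = -(6)/(9) = -0.6667; T[0,0] = 0.
  T[0,:] = [+0.0000 -0.6667 +0.6667]
  T[1,:] = [-0.6667 +0.0000 -0.6667]
  T[2,:] = [+1.0000 -0.3333 +0.0000]
|roots of det(T-λI)|: 1.3333, 0.6667, 0.6667.
ρ(T) = max|λ| = 1.3333; 1.3333 > 1 ⇒ diverges.

no, ρ = 1.3333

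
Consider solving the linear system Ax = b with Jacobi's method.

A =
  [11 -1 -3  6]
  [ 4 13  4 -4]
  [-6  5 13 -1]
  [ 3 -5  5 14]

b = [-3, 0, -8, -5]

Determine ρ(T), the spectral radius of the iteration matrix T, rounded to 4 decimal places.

Split A = D + L + U, D = diag(11, 13, 13, 14).
Jacobi: T = -D⁻¹(L+U), T[3,1] = -(-5)/(14) = +0.3571; T[3,3] = 0.
  T[0,:] = [+0.0000  +0.0909  +0.2727  -0.5455]
  T[1,:] = [-0.3077  +0.0000  -0.3077  +0.3077]
  T[2,:] = [+0.4615  -0.3846  +0.0000  +0.0769]
  T[3,:] = [-0.2143  +0.3571  -0.3571  +0.0000]
|λ(T)| sorted: 0.8259, 0.3830, 0.3830, 0.1878.
spectral radius ρ = 0.8259; 0.8259 < 1 ⇒ converges.

0.8259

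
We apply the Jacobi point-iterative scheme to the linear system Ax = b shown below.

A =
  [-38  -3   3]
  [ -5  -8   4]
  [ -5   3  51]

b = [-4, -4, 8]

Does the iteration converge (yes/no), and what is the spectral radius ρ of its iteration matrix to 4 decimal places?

yes, ρ = 0.1816

Diagonal D = diag(-38, -8, 51); L, U strict lower/upper.
T_J = -D⁻¹(L+U): T[0,1] = -(-3)/(-38) = -0.0789; T[0,0] = 0.
  T[0,:] = [+0.0000, -0.0789, +0.0789]
  T[1,:] = [-0.6250, +0.0000, +0.5000]
  T[2,:] = [+0.0980, -0.0588, +0.0000]
eigenvalue magnitudes: 0.1816, 0.1449, 0.0368.
ρ(T) = max|λ| = 0.1816; 0.1816 < 1 ⇒ converges.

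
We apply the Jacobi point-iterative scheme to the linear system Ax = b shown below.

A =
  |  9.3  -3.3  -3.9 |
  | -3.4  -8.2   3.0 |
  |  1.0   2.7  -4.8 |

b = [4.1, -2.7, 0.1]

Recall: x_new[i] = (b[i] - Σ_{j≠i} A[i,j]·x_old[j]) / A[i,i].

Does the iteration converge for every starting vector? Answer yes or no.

yes

A = D + L + U where D = diag(9.3, -8.2, -4.8).
Jacobi T = -D⁻¹(L+U): T[2,1] = -(2.7)/(-4.8) = +0.5625; T[2,2] = 0.
  T[0,:] = [+0.0000  +0.3548  +0.4194]
  T[1,:] = [-0.4146  +0.0000  +0.3659]
  T[2,:] = [+0.2083  +0.5625  +0.0000]
moduli |λ_i(T)| = 0.5290, 0.3658, 0.3658.
spectral radius ρ = 0.5290; 0.5290 < 1, so it converges for any x₀.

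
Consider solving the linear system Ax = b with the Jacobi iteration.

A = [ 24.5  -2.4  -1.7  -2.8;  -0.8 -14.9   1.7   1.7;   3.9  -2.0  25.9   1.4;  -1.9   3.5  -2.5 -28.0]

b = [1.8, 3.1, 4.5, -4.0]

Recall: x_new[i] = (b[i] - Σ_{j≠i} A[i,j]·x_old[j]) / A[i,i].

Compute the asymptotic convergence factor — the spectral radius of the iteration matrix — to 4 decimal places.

Let D = diag(24.5, -14.9, 25.9, -28); L, U the strict triangles.
T_J = -D⁻¹(L+U): T[2,1] = -(-2)/(25.9) = +0.0772; T[2,2] = 0.
  T[0,:] = [+0.0000 +0.0980 +0.0694 +0.1143]
  T[1,:] = [-0.0537 +0.0000 +0.1141 +0.1141]
  T[2,:] = [-0.1506 +0.0772 +0.0000 -0.0541]
  T[3,:] = [-0.0679 +0.1250 -0.0893 +0.0000]
eigenvalue magnitudes: 0.1740, 0.1368, 0.1368, 0.0659.
ρ(T) = max|λ| = 0.1740; 0.1740 < 1 ⇒ converges.

0.1740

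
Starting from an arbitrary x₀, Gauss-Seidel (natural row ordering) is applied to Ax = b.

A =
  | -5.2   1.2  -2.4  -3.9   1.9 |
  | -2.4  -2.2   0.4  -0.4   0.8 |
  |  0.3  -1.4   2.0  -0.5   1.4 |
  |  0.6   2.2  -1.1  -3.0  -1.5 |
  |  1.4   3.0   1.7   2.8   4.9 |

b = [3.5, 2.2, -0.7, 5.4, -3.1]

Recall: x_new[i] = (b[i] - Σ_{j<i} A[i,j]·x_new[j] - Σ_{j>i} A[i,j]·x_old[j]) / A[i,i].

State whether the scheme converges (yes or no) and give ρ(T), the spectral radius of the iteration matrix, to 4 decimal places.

no, ρ = 1.1532

Write A = D+L+U with D = diag(-5.2, -2.2, 2, -3, 4.9).
T_GS = -(D+L)⁻¹U: row 0 first, T[0,2] = -(-2.4)/(-5.2) = -0.4615; later rows by forward substitution.
  T[0,:] = [+0.0000, +0.2308, -0.4615, -0.7500, +0.3654]
  T[1,:] = [+0.0000, -0.2517, +0.6853, +0.6364, -0.0350]
  T[2,:] = [+0.0000, -0.2108, +0.5490, +0.8080, -0.7793]
  T[3,:] = [+0.0000, -0.0612, +0.2090, +0.0204, -0.1668]
  T[4,:] = [+0.0000, +0.1963, -0.5976, -0.4673, +0.2827]
|λ(T)| sorted: 1.1532, 0.3602, 0.1717, 0.0210, 0.0000.
ρ = 1.1532; 1.1532 > 1, so it fails to converge.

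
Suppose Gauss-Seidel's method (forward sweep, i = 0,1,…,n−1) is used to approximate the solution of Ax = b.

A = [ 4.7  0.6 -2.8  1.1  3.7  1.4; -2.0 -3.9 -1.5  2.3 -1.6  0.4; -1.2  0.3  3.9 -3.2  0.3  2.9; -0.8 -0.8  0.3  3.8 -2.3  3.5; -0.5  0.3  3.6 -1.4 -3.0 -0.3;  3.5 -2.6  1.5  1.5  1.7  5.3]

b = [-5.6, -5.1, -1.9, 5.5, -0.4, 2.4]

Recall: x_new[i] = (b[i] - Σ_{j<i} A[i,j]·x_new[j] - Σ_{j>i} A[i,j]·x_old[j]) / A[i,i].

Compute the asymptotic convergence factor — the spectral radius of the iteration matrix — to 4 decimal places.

1.3834

Split A = D + L + U, D = diag(4.7, -3.9, 3.9, 3.8, -3, 5.3).
Gauss-Seidel: T = -(D+L)⁻¹U, row 0 first, T[0,2] = -(-2.8)/(4.7) = +0.5957; later rows by forward substitution.
  T[0,:] = [+0.0000 -0.1277 +0.5957 -0.2340 -0.7872 -0.2979]
  T[1,:] = [+0.0000 +0.0655 -0.6901 +0.7098 -0.0065 +0.2553]
  T[2,:] = [+0.0000 -0.0443 +0.2364 +0.6939 -0.3186 -0.8549]
  T[3,:] = [+0.0000 -0.0096 -0.0385 +0.0454 +0.4633 -0.8625]
  T[4,:] = [+0.0000 -0.0209 +0.1333 +0.9215 -0.4680 -0.6482]
  T[5,:] = [+0.0000 +0.1384 -0.8307 -0.0021 +0.6258 +1.0159]
eigenvalue magnitudes: 1.3834, 0.8722, 0.2089, 0.2089, 0.0306, 0.0000.
ρ(T) = max|λ| = 1.3834; 1.3834 > 1 ⇒ diverges.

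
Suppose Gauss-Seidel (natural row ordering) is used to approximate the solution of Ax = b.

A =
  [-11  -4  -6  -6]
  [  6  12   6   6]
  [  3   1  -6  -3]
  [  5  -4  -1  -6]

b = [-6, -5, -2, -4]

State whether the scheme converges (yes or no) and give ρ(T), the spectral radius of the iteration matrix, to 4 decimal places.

yes, ρ = 0.8383

Split A = D + L + U, D = diag(-11, 12, -6, -6).
Gauss-Seidel: T = -(D+L)⁻¹U, row 0 first, T[0,2] = -(-6)/(-11) = -0.5455; later rows by forward substitution.
  T[0,:] = [+0.0000, -0.3636, -0.5455, -0.5455]
  T[1,:] = [+0.0000, +0.1818, -0.2273, -0.2273]
  T[2,:] = [+0.0000, -0.1515, -0.3106, -0.8106]
  T[3,:] = [+0.0000, -0.3990, -0.2513, -0.1679]
|roots of det(T-λI)|: 0.8383, 0.3006, 0.3006, 0.0000.
ρ(T) = max|λ| = 0.8383; 0.8383 < 1 ⇒ converges.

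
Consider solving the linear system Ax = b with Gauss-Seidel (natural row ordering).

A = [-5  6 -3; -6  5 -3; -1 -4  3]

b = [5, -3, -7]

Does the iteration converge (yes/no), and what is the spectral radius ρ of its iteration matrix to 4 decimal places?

Diagonal D = diag(-5, 5, 3); L, U strict lower/upper.
GS T = -(D+L)⁻¹U: row 0 first, T[0,1] = -(6)/(-5) = +1.2000; later rows by forward substitution.
  T[0,:] = [+0.0000  +1.2000  -0.6000]
  T[1,:] = [+0.0000  +1.4400  -0.1200]
  T[2,:] = [+0.0000  +2.3200  -0.3600]
|eigenvalues of T|: 1.2691, 0.1891, 0.0000.
ρ(T) = max|λ| = 1.2691; 1.2691 > 1, so it fails to converge.

no, ρ = 1.2691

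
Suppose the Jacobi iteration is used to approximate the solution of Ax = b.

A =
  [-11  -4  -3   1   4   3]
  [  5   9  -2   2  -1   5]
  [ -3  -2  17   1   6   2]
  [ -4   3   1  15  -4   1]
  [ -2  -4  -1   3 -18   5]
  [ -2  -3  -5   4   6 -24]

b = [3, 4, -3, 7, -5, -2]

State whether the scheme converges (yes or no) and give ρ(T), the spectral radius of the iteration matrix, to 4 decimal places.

Diagonal D = diag(-11, 9, 17, 15, -18, -24); L, U strict lower/upper.
Jacobi: T = -D⁻¹(L+U), T[1,0] = -(5)/(9) = -0.5556; T[1,1] = 0.
  T[0,:] = [+0.0000 -0.3636 -0.2727 +0.0909 +0.3636 +0.2727]
  T[1,:] = [-0.5556 +0.0000 +0.2222 -0.2222 +0.1111 -0.5556]
  T[2,:] = [+0.1765 +0.1176 +0.0000 -0.0588 -0.3529 -0.1176]
  T[3,:] = [+0.2667 -0.2000 -0.0667 +0.0000 +0.2667 -0.0667]
  T[4,:] = [-0.1111 -0.2222 -0.0556 +0.1667 +0.0000 +0.2778]
  T[5,:] = [-0.0833 -0.1250 -0.2083 +0.1667 +0.2500 +0.0000]
|roots of det(T-λI)|: 0.8378, 0.3854, 0.3854, 0.2401, 0.2165, 0.2165.
ρ(T) = max|λ| = 0.8378; 0.8378 < 1: convergent.

yes, ρ = 0.8378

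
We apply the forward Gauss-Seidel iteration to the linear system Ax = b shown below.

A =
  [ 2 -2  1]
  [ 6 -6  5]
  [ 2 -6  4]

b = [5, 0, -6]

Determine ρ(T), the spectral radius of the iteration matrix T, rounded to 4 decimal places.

1.4657

Diagonal D = diag(2, -6, 4); L, U strict lower/upper.
GS T = -(D+L)⁻¹U: row 0 first, T[0,2] = -(1)/(2) = -0.5000; later rows by forward substitution.
  T[0,:] = [+0.0000 +1.0000 -0.5000]
  T[1,:] = [+0.0000 +1.0000 +0.3333]
  T[2,:] = [+0.0000 +1.0000 +0.7500]
|λ(T)| sorted: 1.4657, 0.2843, 0.0000.
ρ(T) = max|λ| = 1.4657; 1.4657 > 1 ⇒ diverges.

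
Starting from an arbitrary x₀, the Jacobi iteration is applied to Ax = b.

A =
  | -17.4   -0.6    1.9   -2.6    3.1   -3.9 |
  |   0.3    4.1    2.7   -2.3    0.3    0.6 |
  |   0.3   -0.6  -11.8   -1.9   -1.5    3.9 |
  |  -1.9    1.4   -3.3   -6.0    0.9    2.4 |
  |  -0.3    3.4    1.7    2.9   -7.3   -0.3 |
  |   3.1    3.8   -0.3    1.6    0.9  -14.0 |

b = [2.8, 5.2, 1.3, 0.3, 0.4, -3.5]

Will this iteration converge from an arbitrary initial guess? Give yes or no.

yes

Write A = D+L+U with D = diag(-17.4, 4.1, -11.8, -6, -7.3, -14).
T_J = -D⁻¹(L+U): T[0,2] = -(1.9)/(-17.4) = +0.1092; T[0,0] = 0.
  T[0,:] = [+0.0000 -0.0345 +0.1092 -0.1494 +0.1782 -0.2241]
  T[1,:] = [-0.0732 +0.0000 -0.6585 +0.5610 -0.0732 -0.1463]
  T[2,:] = [+0.0254 -0.0508 +0.0000 -0.1610 -0.1271 +0.3305]
  T[3,:] = [-0.3167 +0.2333 -0.5500 +0.0000 +0.1500 +0.4000]
  T[4,:] = [-0.0411 +0.4658 +0.2329 +0.3973 +0.0000 -0.0411]
  T[5,:] = [+0.2214 +0.2714 -0.0214 +0.1143 +0.0643 +0.0000]
eigenvalue magnitudes: 0.7224, 0.3392, 0.3392, 0.3323, 0.3323, 0.0001.
spectral radius ρ = 0.7224; 0.7224 < 1 ⇒ converges.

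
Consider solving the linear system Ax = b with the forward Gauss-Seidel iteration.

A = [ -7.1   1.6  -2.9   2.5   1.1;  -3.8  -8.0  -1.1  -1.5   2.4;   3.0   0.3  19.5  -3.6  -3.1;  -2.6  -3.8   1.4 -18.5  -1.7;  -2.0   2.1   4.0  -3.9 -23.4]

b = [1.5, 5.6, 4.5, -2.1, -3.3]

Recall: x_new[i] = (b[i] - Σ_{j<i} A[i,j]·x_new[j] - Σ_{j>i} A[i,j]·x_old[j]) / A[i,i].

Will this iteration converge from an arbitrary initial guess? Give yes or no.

Let D = diag(-7.1, -8, 19.5, -18.5, -23.4); L, U the strict triangles.
Gauss-Seidel: T = -(D+L)⁻¹U, row 0 first, T[0,2] = -(-2.9)/(-7.1) = -0.4085; later rows by forward substitution.
  T[0,:] = [+0.0000  +0.2254  -0.4085  +0.3521  +0.1549]
  T[1,:] = [+0.0000  -0.1070  +0.0565  -0.3548  +0.2264]
  T[2,:] = [+0.0000  -0.0330  +0.0620  +0.1359  +0.1317]
  T[3,:] = [+0.0000  -0.0122  +0.0505  +0.0337  -0.1502]
  T[4,:] = [+0.0000  -0.0325  +0.0422  -0.0443  +0.0546]
|λ(T)| sorted: 0.1637, 0.1226, 0.1226, 0.0183, 0.0000.
ρ(T) = max|λ| = 0.1637; 0.1637 < 1, so it converges for any x₀.

yes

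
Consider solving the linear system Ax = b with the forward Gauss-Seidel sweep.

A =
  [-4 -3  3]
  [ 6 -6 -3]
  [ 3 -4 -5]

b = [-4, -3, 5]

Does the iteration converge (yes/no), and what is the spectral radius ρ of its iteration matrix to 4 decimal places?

Write A = D+L+U with D = diag(-4, -6, -5).
T_GS = -(D+L)⁻¹U: row 0 first, T[0,2] = -(3)/(-4) = +0.7500; later rows by forward substitution.
  T[0,:] = [+0.0000 -0.7500 +0.7500]
  T[1,:] = [+0.0000 -0.7500 +0.2500]
  T[2,:] = [+0.0000 +0.1500 +0.2500]
eigenvalue magnitudes: 0.7862, 0.2862, 0.0000.
ρ(T) = max|λ| = 0.7862; 0.7862 < 1: convergent.

yes, ρ = 0.7862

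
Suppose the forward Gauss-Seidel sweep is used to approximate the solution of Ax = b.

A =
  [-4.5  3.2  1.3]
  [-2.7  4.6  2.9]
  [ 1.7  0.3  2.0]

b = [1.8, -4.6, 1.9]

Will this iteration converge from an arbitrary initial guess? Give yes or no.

A = D + L + U where D = diag(-4.5, 4.6, 2).
T_GS = -(D+L)⁻¹U: row 0 first, T[0,1] = -(3.2)/(-4.5) = +0.7111; later rows by forward substitution.
  T[0,:] = [+0.0000 +0.7111 +0.2889]
  T[1,:] = [+0.0000 +0.4174 -0.4609]
  T[2,:] = [+0.0000 -0.6671 -0.1764]
moduli |λ_i(T)| = 0.7494, 0.5085, 0.0000.
ρ = 0.7494; 0.7494 < 1, so it converges for any x₀.

yes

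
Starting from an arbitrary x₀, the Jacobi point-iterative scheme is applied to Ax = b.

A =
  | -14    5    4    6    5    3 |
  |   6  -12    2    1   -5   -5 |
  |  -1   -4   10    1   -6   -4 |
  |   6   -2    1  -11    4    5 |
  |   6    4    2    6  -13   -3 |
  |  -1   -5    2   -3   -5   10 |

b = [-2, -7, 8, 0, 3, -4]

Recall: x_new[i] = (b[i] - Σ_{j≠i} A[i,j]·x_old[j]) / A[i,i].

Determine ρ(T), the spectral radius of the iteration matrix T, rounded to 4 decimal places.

Diagonal D = diag(-14, -12, 10, -11, -13, 10); L, U strict lower/upper.
Jacobi: T = -D⁻¹(L+U), T[2,3] = -(1)/(10) = -0.1000; T[2,2] = 0.
  T[0,:] = [+0.0000, +0.3571, +0.2857, +0.4286, +0.3571, +0.2143]
  T[1,:] = [+0.5000, +0.0000, +0.1667, +0.0833, -0.4167, -0.4167]
  T[2,:] = [+0.1000, +0.4000, +0.0000, -0.1000, +0.6000, +0.4000]
  T[3,:] = [+0.5455, -0.1818, +0.0909, +0.0000, +0.3636, +0.4545]
  T[4,:] = [+0.4615, +0.3077, +0.1538, +0.4615, +0.0000, -0.2308]
  T[5,:] = [+0.1000, +0.5000, -0.2000, +0.3000, +0.5000, +0.0000]
|eigenvalues of T|: 1.1217, 0.7847, 0.7847, 0.5972, 0.2767, 0.0214.
ρ = 1.1217; 1.1217 > 1: divergent.

1.1217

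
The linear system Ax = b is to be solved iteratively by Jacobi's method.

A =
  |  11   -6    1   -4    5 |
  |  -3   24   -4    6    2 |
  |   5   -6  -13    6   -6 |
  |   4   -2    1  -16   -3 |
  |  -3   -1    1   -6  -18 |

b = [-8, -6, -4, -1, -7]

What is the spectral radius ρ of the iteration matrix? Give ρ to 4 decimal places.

0.5897

Split A = D + L + U, D = diag(11, 24, -13, -16, -18).
Jacobi: T = -D⁻¹(L+U), T[2,1] = -(-6)/(-13) = -0.4615; T[2,2] = 0.
  T[0,:] = [+0.0000 +0.5455 -0.0909 +0.3636 -0.4545]
  T[1,:] = [+0.1250 +0.0000 +0.1667 -0.2500 -0.0833]
  T[2,:] = [+0.3846 -0.4615 +0.0000 +0.4615 -0.4615]
  T[3,:] = [+0.2500 -0.1250 +0.0625 +0.0000 -0.1875]
  T[4,:] = [-0.1667 -0.0556 +0.0556 -0.3333 +0.0000]
|roots of det(T-λI)|: 0.5897, 0.3794, 0.2342, 0.2213, 0.2213.
ρ(T) = max|λ| = 0.5897; 0.5897 < 1: convergent.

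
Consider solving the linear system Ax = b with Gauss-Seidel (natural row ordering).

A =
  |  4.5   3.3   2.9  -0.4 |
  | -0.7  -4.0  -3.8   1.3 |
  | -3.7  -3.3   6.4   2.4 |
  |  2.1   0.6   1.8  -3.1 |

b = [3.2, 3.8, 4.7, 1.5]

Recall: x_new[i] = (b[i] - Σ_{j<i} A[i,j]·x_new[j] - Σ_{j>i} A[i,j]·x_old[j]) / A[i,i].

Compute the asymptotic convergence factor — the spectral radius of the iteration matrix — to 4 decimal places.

A = D + L + U where D = diag(4.5, -4, 6.4, -3.1).
Gauss-Seidel: T = -(D+L)⁻¹U, row 0 first, T[0,2] = -(2.9)/(4.5) = -0.6444; later rows by forward substitution.
  T[0,:] = [+0.0000, -0.7333, -0.6444, +0.0889]
  T[1,:] = [+0.0000, +0.1283, -0.8372, +0.3094]
  T[2,:] = [+0.0000, -0.3578, -0.8043, -0.1641]
  T[3,:] = [+0.0000, -0.6797, -1.0656, +0.0249]
eigenvalue magnitudes: 1.1297, 0.3958, 0.3958, 0.0000.
ρ(T) = max|λ| = 1.1297; 1.1297 > 1 ⇒ diverges.

1.1297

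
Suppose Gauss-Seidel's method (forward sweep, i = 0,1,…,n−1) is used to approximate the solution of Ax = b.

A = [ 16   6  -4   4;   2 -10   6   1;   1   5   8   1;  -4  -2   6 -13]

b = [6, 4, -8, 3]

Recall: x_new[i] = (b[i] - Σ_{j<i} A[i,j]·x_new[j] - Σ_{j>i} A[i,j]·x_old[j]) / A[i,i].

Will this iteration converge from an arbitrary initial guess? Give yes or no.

yes

Diagonal D = diag(16, -10, 8, -13); L, U strict lower/upper.
T_GS = -(D+L)⁻¹U: row 0 first, T[0,3] = -(4)/(16) = -0.2500; later rows by forward substitution.
  T[0,:] = [+0.0000 -0.3750 +0.2500 -0.2500]
  T[1,:] = [+0.0000 -0.0750 +0.6500 +0.0500]
  T[2,:] = [+0.0000 +0.0938 -0.4375 -0.1250]
  T[3,:] = [+0.0000 +0.1702 -0.3788 +0.0115]
|roots of det(T-λI)|: 0.6577, 0.1147, 0.1147, 0.0000.
spectral radius ρ = 0.6577; 0.6577 < 1, so it converges for any x₀.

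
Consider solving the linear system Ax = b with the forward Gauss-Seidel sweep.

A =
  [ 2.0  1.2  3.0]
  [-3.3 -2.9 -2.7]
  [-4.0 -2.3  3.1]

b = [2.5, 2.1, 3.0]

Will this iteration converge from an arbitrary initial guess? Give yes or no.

no

Diagonal D = diag(2, -2.9, 3.1); L, U strict lower/upper.
GS T = -(D+L)⁻¹U: row 0 first, T[0,1] = -(1.2)/(2) = -0.6000; later rows by forward substitution.
  T[0,:] = [+0.0000, -0.6000, -1.5000]
  T[1,:] = [+0.0000, +0.6828, +0.7759]
  T[2,:] = [+0.0000, -0.2676, -1.3598]
|λ(T)| sorted: 1.2526, 0.5755, 0.0000.
ρ = 1.2526; 1.2526 > 1 ⇒ diverges.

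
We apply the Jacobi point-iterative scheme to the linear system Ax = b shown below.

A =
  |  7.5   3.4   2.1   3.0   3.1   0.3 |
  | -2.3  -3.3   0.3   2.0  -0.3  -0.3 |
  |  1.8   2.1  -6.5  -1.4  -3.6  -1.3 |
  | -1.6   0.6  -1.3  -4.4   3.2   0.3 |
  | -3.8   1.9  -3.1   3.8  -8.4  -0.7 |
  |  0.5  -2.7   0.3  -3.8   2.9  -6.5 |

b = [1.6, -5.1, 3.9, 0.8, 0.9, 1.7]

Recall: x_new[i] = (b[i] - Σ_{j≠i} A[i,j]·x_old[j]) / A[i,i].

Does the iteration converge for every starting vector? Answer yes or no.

no

Split A = D + L + U, D = diag(7.5, -3.3, -6.5, -4.4, -8.4, -6.5).
T_J = -D⁻¹(L+U): T[1,2] = -(0.3)/(-3.3) = +0.0909; T[1,1] = 0.
  T[0,:] = [+0.0000, -0.4533, -0.2800, -0.4000, -0.4133, -0.0400]
  T[1,:] = [-0.6970, +0.0000, +0.0909, +0.6061, -0.0909, -0.0909]
  T[2,:] = [+0.2769, +0.3231, +0.0000, -0.2154, -0.5538, -0.2000]
  T[3,:] = [-0.3636, +0.1364, -0.2955, +0.0000, +0.7273, +0.0682]
  T[4,:] = [-0.4524, +0.2262, -0.3690, +0.4524, +0.0000, -0.0833]
  T[5,:] = [+0.0769, -0.4154, +0.0462, -0.5846, +0.4462, +0.0000]
|eigenvalues of T|: 1.2573, 0.6014, 0.6014, 0.3990, 0.3823, 0.1673.
spectral radius ρ = 1.2573; 1.2573 > 1: divergent.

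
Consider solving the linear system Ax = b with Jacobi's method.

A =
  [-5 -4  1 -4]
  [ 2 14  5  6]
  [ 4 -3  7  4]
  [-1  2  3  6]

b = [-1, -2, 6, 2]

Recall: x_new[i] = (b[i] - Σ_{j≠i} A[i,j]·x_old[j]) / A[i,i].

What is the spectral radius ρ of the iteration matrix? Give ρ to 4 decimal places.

Let D = diag(-5, 14, 7, 6); L, U the strict triangles.
Jacobi T = -D⁻¹(L+U): T[2,0] = -(4)/(7) = -0.5714; T[2,2] = 0.
  T[0,:] = [+0.0000  -0.8000  +0.2000  -0.8000]
  T[1,:] = [-0.1429  +0.0000  -0.3571  -0.4286]
  T[2,:] = [-0.5714  +0.4286  +0.0000  -0.5714]
  T[3,:] = [+0.1667  -0.3333  -0.5000  +0.0000]
|λ(T)| sorted: 0.8248, 0.6632, 0.6632, 0.1444.
ρ = 0.8248; 0.8248 < 1: convergent.

0.8248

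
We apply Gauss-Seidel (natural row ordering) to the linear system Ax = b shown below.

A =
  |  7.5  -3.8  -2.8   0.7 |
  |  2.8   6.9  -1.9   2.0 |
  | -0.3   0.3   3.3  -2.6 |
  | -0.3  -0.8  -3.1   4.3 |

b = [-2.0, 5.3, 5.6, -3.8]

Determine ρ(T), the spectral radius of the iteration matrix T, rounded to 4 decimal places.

0.6093

Split A = D + L + U, D = diag(7.5, 6.9, 3.3, 4.3).
T_GS = -(D+L)⁻¹U: row 0 first, T[0,3] = -(0.7)/(7.5) = -0.0933; later rows by forward substitution.
  T[0,:] = [+0.0000 +0.5067 +0.3733 -0.0933]
  T[1,:] = [+0.0000 -0.2056 +0.1239 -0.2520]
  T[2,:] = [+0.0000 +0.0648 +0.0227 +0.8023]
  T[3,:] = [+0.0000 +0.0438 +0.0654 +0.5250]
|eigenvalues of T|: 0.6093, 0.2061, 0.0611, 0.0000.
spectral radius ρ = 0.6093; 0.6093 < 1: convergent.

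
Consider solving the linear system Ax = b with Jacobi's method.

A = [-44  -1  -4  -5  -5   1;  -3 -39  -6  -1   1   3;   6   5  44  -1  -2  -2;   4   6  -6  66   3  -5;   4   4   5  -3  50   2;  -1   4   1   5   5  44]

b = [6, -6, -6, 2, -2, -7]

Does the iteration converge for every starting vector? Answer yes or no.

yes

A = D + L + U where D = diag(-44, -39, 44, 66, 50, 44).
Jacobi T = -D⁻¹(L+U): T[1,0] = -(-3)/(-39) = -0.0769; T[1,1] = 0.
  T[0,:] = [+0.0000, -0.0227, -0.0909, -0.1136, -0.1136, +0.0227]
  T[1,:] = [-0.0769, +0.0000, -0.1538, -0.0256, +0.0256, +0.0769]
  T[2,:] = [-0.1364, -0.1136, +0.0000, +0.0227, +0.0455, +0.0455]
  T[3,:] = [-0.0606, -0.0909, +0.0909, +0.0000, -0.0455, +0.0758]
  T[4,:] = [-0.0800, -0.0800, -0.1000, +0.0600, +0.0000, -0.0400]
  T[5,:] = [+0.0227, -0.0909, -0.0227, -0.1136, -0.1136, +0.0000]
|roots of det(T-λI)|: 0.2135, 0.1676, 0.0907, 0.0907, 0.0744, 0.0744.
ρ = 0.2135; 0.2135 < 1 ⇒ converges.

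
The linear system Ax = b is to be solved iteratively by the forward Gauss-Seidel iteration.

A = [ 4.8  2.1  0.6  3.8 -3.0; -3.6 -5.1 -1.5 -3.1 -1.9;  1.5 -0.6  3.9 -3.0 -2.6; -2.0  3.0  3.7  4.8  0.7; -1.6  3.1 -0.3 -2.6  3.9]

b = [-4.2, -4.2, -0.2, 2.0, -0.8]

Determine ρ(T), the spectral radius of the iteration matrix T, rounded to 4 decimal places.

1.5134

Split A = D + L + U, D = diag(4.8, -5.1, 3.9, 4.8, 3.9).
GS T = -(D+L)⁻¹U: row 0 first, T[0,4] = -(-3)/(4.8) = +0.6250; later rows by forward substitution.
  T[0,:] = [+0.0000 -0.4375 -0.1250 -0.7917 +0.6250]
  T[1,:] = [+0.0000 +0.3088 -0.2059 -0.0490 -0.8137]
  T[2,:] = [+0.0000 +0.2158 +0.0164 +1.0662 +0.3011]
  T[3,:] = [+0.0000 -0.5416 +0.0639 -1.1211 +0.3911]
  T[4,:] = [+0.0000 -0.7695 +0.1563 -0.9512 +1.1871]
moduli |λ_i(T)| = 1.5134, 1.0794, 0.0852, 0.0425, 0.0000.
ρ(T) = max|λ| = 1.5134; 1.5134 > 1 ⇒ diverges.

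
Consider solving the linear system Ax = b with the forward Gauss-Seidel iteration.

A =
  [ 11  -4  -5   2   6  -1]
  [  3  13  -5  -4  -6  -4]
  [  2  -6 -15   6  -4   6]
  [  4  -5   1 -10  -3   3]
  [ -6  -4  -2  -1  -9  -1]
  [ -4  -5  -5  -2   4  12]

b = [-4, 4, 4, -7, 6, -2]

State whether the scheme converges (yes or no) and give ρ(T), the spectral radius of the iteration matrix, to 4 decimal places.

A = D + L + U where D = diag(11, 13, -15, -10, -9, 12).
GS T = -(D+L)⁻¹U: row 0 first, T[0,5] = -(-1)/(11) = +0.0909; later rows by forward substitution.
  T[0,:] = [+0.0000 +0.3636 +0.4545 -0.1818 -0.5455 +0.0909]
  T[1,:] = [+0.0000 -0.0839 +0.2797 +0.3497 +0.5874 +0.2867]
  T[2,:] = [+0.0000 +0.0821 -0.0513 +0.2359 -0.5744 +0.2974]
  T[3,:] = [+0.0000 +0.1956 +0.0368 -0.2240 -0.8693 +0.2228]
  T[4,:] = [+0.0000 -0.2451 -0.4200 -0.0617 +0.3268 -0.3900]
  T[5,:] = [+0.0000 +0.2347 +0.3929 +0.1666 -0.4302 +0.4408]
moduli |λ_i(T)| = 1.2529, 0.4960, 0.4960, 0.0682, 0.0296, 0.0000.
ρ(T) = max|λ| = 1.2529; 1.2529 > 1, so it fails to converge.

no, ρ = 1.2529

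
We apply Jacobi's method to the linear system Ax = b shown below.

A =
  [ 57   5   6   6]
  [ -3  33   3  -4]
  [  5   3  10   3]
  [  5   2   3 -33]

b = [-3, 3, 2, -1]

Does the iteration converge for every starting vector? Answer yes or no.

yes

Diagonal D = diag(57, 33, 10, -33); L, U strict lower/upper.
T_J = -D⁻¹(L+U): T[3,0] = -(5)/(-33) = +0.1515; T[3,3] = 0.
  T[0,:] = [+0.0000 -0.0877 -0.1053 -0.1053]
  T[1,:] = [+0.0909 +0.0000 -0.0909 +0.1212]
  T[2,:] = [-0.5000 -0.3000 +0.0000 -0.3000]
  T[3,:] = [+0.1515 +0.0606 +0.0909 +0.0000]
|roots of det(T-λI)|: 0.2543, 0.1776, 0.1224, 0.1224.
spectral radius ρ = 0.2543; 0.2543 < 1, so it converges for any x₀.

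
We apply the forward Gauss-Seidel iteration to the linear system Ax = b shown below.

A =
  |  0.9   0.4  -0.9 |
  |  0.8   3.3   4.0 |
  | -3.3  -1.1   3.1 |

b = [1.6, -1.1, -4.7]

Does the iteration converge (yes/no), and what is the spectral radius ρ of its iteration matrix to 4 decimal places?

A = D + L + U where D = diag(0.9, 3.3, 3.1).
Gauss-Seidel: T = -(D+L)⁻¹U, row 0 first, T[0,1] = -(0.4)/(0.9) = -0.4444; later rows by forward substitution.
  T[0,:] = [+0.0000, -0.4444, +1.0000]
  T[1,:] = [+0.0000, +0.1077, -1.4545]
  T[2,:] = [+0.0000, -0.4349, +0.5484]
|eigenvalues of T|: 1.1534, 0.4972, 0.0000.
ρ = 1.1534; 1.1534 > 1 ⇒ diverges.

no, ρ = 1.1534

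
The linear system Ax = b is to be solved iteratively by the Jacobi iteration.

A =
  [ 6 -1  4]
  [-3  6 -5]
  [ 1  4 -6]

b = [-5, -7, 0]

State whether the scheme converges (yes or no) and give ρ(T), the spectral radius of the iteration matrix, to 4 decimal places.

yes, ρ = 0.8698

Split A = D + L + U, D = diag(6, 6, -6).
T_J = -D⁻¹(L+U): T[1,2] = -(-5)/(6) = +0.8333; T[1,1] = 0.
  T[0,:] = [+0.0000 +0.1667 -0.6667]
  T[1,:] = [+0.5000 +0.0000 +0.8333]
  T[2,:] = [+0.1667 +0.6667 +0.0000]
|λ(T)| sorted: 0.8698, 0.4784, 0.4784.
ρ = 0.8698; 0.8698 < 1, so it converges for any x₀.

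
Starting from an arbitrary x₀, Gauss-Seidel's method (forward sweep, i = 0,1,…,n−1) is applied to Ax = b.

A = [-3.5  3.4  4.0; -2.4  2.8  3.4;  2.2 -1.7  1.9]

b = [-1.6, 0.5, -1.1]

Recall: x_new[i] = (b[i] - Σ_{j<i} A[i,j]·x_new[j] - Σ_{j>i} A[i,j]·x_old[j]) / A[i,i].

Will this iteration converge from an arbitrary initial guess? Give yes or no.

A = D + L + U where D = diag(-3.5, 2.8, 1.9).
Gauss-Seidel: T = -(D+L)⁻¹U, row 0 first, T[0,1] = -(3.4)/(-3.5) = +0.9714; later rows by forward substitution.
  T[0,:] = [+0.0000, +0.9714, +1.1429]
  T[1,:] = [+0.0000, +0.8327, -0.2347]
  T[2,:] = [+0.0000, -0.3798, -1.5333]
|λ(T)| sorted: 1.5704, 0.8697, 0.0000.
ρ = 1.5704; 1.5704 > 1: divergent.

no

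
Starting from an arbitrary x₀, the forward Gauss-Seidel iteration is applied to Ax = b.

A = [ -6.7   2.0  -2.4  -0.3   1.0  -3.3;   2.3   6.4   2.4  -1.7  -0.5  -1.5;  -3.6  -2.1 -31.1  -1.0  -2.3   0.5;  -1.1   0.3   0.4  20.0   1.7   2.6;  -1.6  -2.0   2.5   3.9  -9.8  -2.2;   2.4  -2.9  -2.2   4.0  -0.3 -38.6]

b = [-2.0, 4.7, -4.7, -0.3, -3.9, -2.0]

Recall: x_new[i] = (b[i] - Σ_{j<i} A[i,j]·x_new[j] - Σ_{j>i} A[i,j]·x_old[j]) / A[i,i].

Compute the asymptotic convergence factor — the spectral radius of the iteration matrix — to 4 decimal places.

0.2641

Write A = D+L+U with D = diag(-6.7, 6.4, -31.1, 20, -9.8, -38.6).
T_GS = -(D+L)⁻¹U: row 0 first, T[0,4] = -(1)/(-6.7) = +0.1493; later rows by forward substitution.
  T[0,:] = [+0.0000 +0.2985 -0.3582 -0.0448 +0.1493 -0.4925]
  T[1,:] = [+0.0000 -0.1073 -0.2463 +0.2817 +0.0245 +0.4114]
  T[2,:] = [+0.0000 -0.0273 +0.0581 -0.0460 -0.0929 +0.0453]
  T[3,:] = [+0.0000 +0.0186 -0.0172 -0.0058 -0.0753 -0.1642]
  T[4,:] = [+0.0000 -0.0264 +0.1167 -0.0642 -0.0830 -0.2818]
  T[5,:] = [+0.0000 +0.0303 -0.0098 -0.0214 +0.0056 -0.0789]
|λ(T)| sorted: 0.2641, 0.0692, 0.0692, 0.0668, 0.0506, 0.0000.
ρ(T) = max|λ| = 0.2641; 0.2641 < 1: convergent.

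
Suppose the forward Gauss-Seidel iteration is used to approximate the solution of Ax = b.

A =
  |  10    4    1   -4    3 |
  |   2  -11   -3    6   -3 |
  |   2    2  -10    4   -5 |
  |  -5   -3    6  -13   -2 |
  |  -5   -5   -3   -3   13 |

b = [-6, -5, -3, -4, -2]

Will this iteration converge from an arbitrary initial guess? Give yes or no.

Diagonal D = diag(10, -11, -10, -13, 13); L, U strict lower/upper.
Gauss-Seidel: T = -(D+L)⁻¹U, row 0 first, T[0,3] = -(-4)/(10) = +0.4000; later rows by forward substitution.
  T[0,:] = [+0.0000, -0.4000, -0.1000, +0.4000, -0.3000]
  T[1,:] = [+0.0000, -0.0727, -0.2909, +0.6182, -0.3273]
  T[2,:] = [+0.0000, -0.0945, -0.0782, +0.6036, -0.6255]
  T[3,:] = [+0.0000, +0.1270, +0.0695, -0.0179, -0.2516]
  T[4,:] = [+0.0000, -0.1743, -0.1524, +0.5268, -0.4437]
eigenvalue magnitudes: 0.7080, 0.1578, 0.1520, 0.1520, 0.0000.
ρ = 0.7080; 0.7080 < 1: convergent.

yes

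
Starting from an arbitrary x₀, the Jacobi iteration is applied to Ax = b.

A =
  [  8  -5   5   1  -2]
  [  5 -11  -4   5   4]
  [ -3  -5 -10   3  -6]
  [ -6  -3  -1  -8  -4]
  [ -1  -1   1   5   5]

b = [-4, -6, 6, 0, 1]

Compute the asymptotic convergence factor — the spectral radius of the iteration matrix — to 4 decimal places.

1.4067

Let D = diag(8, -11, -10, -8, 5); L, U the strict triangles.
Jacobi T = -D⁻¹(L+U): T[2,1] = -(-5)/(-10) = -0.5000; T[2,2] = 0.
  T[0,:] = [+0.0000 +0.6250 -0.6250 -0.1250 +0.2500]
  T[1,:] = [+0.4545 +0.0000 -0.3636 +0.4545 +0.3636]
  T[2,:] = [-0.3000 -0.5000 +0.0000 +0.3000 -0.6000]
  T[3,:] = [-0.7500 -0.3750 -0.1250 +0.0000 -0.5000]
  T[4,:] = [+0.2000 +0.2000 -0.2000 -1.0000 +0.0000]
|λ(T)| sorted: 1.4067, 0.8147, 0.5329, 0.4279, 0.4279.
ρ(T) = max|λ| = 1.4067; 1.4067 > 1: divergent.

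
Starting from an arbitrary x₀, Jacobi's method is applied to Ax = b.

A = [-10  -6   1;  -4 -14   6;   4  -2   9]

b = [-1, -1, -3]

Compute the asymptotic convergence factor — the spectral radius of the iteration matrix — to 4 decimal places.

A = D + L + U where D = diag(-10, -14, 9).
Jacobi T = -D⁻¹(L+U): T[2,1] = -(-2)/(9) = +0.2222; T[2,2] = 0.
  T[0,:] = [+0.0000 -0.6000 +0.1000]
  T[1,:] = [-0.2857 +0.0000 +0.4286]
  T[2,:] = [-0.4444 +0.2222 +0.0000]
|roots of det(T-λI)|: 0.6278, 0.4146, 0.4146.
ρ = 0.6278; 0.6278 < 1 ⇒ converges.

0.6278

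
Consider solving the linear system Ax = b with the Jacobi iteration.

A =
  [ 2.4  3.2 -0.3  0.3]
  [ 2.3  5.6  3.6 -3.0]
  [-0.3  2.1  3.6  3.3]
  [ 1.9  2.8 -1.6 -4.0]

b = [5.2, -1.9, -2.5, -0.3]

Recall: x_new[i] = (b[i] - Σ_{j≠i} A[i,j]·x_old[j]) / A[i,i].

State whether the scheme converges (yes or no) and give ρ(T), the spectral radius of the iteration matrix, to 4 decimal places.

A = D + L + U where D = diag(2.4, 5.6, 3.6, -4).
T_J = -D⁻¹(L+U): T[0,1] = -(3.2)/(2.4) = -1.3333; T[0,0] = 0.
  T[0,:] = [+0.0000  -1.3333  +0.1250  -0.1250]
  T[1,:] = [-0.4107  +0.0000  -0.6429  +0.5357]
  T[2,:] = [+0.0833  -0.5833  +0.0000  -0.9167]
  T[3,:] = [+0.4750  +0.7000  -0.4000  +0.0000]
|eigenvalues of T|: 1.2316, 0.8912, 0.8912, 0.5120.
ρ = 1.2316; 1.2316 > 1, so it fails to converge.

no, ρ = 1.2316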